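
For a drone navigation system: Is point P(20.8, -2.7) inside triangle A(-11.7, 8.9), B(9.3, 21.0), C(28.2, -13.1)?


Cross products: AB x AP = -636.85, BC x BP = -55.78, CA x CP = -252.16
All same sign? yes

Yes, inside


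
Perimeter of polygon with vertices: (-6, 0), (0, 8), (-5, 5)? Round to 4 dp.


Sides: (-6, 0)->(0, 8): sqrt(100) = 10, (0, 8)->(-5, 5): sqrt(34) = 5.830952, (-5, 5)->(-6, 0): sqrt(26) = 5.09902
Sum = 20.929972
Perimeter = 20.93

20.93


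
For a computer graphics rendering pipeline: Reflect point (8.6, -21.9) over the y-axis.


Reflection over y-axis: (x,y) -> (-x,y)
(8.6, -21.9) -> (-8.6, -21.9)

(-8.6, -21.9)


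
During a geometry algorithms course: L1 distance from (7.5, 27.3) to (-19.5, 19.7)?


|7.5-(-19.5)| + |27.3-19.7| = 27 + 7.6 = 34.6

34.6


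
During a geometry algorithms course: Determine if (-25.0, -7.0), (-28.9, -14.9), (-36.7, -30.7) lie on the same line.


Cross product: ((-28.9)-(-25))*((-30.7)-(-7)) - ((-14.9)-(-7))*((-36.7)-(-25))
= 0

Yes, collinear


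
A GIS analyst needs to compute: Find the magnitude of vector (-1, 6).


|u| = sqrt((-1)^2 + 6^2) = sqrt(37) = 6.0828

6.0828


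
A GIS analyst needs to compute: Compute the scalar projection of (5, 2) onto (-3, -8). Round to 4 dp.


u.v = -31, |v| = sqrt(73) = 8.544
Scalar projection = u.v / |v| = -31 / sqrt(73) = -3.6283

-3.6283


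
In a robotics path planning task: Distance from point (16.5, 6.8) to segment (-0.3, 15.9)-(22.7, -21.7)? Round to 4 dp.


Project P onto AB: t = 0.375 (clamped to [0,1])
Closest point on segment: (8.3253, 1.7995)
Distance: 9.5828

9.5828


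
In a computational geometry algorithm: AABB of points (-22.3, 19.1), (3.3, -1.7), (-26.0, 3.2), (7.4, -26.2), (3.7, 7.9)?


x range: [-26, 7.4]
y range: [-26.2, 19.1]
Bounding box: (-26,-26.2) to (7.4,19.1)

(-26,-26.2) to (7.4,19.1)


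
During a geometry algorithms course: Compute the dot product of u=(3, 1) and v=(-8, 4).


u . v = u_x*v_x + u_y*v_y = 3*(-8) + 1*4
= (-24) + 4 = -20

-20


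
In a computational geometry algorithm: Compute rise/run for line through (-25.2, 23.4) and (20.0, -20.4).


slope = (y2-y1)/(x2-x1) = ((-20.4)-23.4)/(20-(-25.2)) = (-43.8)/45.2 = -0.969

-0.969


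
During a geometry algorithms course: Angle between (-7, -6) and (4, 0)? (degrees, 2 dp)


u.v = -28, |u| = sqrt(85) = 9.2195, |v| = sqrt(16) = 4
cos(theta) = u.v/(|u||v|) = -28/sqrt(1360) = -0.759257
theta = acos(-0.759257) = 139.4 degrees

139.4 degrees


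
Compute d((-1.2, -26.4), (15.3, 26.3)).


dx=16.5, dy=52.7
d^2 = 16.5^2 + 52.7^2 = 3049.54
d = sqrt(3049.54) = 55.2226

55.2226


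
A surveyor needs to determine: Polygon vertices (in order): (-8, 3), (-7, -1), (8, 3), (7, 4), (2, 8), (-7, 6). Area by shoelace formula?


Shoelace sum: ((-8)*(-1) - (-7)*3) + ((-7)*3 - 8*(-1)) + (8*4 - 7*3) + (7*8 - 2*4) + (2*6 - (-7)*8) + ((-7)*3 - (-8)*6)
= 170
Area = |170|/2 = 85

85


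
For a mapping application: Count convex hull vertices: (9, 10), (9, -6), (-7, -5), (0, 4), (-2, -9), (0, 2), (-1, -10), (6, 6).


Convex hull vertices (CCW): (-7, -5), (-1, -10), (9, -6), (9, 10), (0, 4)
Count = 5

5


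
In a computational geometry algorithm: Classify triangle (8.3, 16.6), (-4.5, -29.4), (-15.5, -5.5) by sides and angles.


Side lengths squared: AB^2=2279.84, BC^2=692.21, CA^2=1054.85
Sorted: [692.21, 1054.85, 2279.84]
By sides: Scalene, By angles: Obtuse

Scalene, Obtuse


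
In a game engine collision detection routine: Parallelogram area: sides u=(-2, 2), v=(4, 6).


|u x v| = |(-2)*6 - 2*4|
= |(-12) - 8| = 20

20


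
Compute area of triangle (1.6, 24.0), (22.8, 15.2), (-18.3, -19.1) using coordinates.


Area = |x_A(y_B-y_C) + x_B(y_C-y_A) + x_C(y_A-y_B)|/2
= |54.88 + (-982.68) + (-161.04)|/2
= 1088.84/2 = 544.42

544.42


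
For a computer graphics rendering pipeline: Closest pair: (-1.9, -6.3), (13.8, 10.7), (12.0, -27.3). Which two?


d(P0,P1) = 23.1407, d(P0,P2) = 25.1835, d(P1,P2) = 38.0426
Closest: P0 and P1

Closest pair: (-1.9, -6.3) and (13.8, 10.7), distance = 23.1407


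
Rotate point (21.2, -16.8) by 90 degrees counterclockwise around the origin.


90° CCW: (x,y) -> (-y, x)
(21.2,-16.8) -> (16.8, 21.2)

(16.8, 21.2)


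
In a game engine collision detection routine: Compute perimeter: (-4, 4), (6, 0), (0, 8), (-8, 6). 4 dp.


Sides: (-4, 4)->(6, 0): sqrt(116) = 10.77033, (6, 0)->(0, 8): sqrt(100) = 10, (0, 8)->(-8, 6): sqrt(68) = 8.246211, (-8, 6)->(-4, 4): sqrt(20) = 4.472136
Sum = 33.488677
Perimeter = 33.4887

33.4887


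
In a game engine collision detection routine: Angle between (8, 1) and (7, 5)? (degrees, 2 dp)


u.v = 61, |u| = sqrt(65) = 8.0623, |v| = sqrt(74) = 8.6023
cos(theta) = u.v/(|u||v|) = 61/sqrt(4810) = 0.879543
theta = acos(0.879543) = 28.41 degrees

28.41 degrees


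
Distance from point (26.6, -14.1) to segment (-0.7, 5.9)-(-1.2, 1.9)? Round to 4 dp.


Project P onto AB: t = 1 (clamped to [0,1])
Closest point on segment: (-1.2, 1.9)
Distance: 32.0755

32.0755


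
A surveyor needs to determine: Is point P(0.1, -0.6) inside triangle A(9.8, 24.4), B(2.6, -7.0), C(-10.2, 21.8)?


Cross products: AB x AP = -124.58, BC x BP = -9.92, CA x CP = -474.78
All same sign? yes

Yes, inside


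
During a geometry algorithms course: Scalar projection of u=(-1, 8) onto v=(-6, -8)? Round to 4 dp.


u.v = -58, |v| = sqrt(100) = 10
Scalar projection = u.v / |v| = -58 / sqrt(100) = -5.8

-5.8


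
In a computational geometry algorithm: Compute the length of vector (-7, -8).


|u| = sqrt((-7)^2 + (-8)^2) = sqrt(113) = 10.6301

10.6301


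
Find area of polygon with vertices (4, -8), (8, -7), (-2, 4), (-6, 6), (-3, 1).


Shoelace sum: (4*(-7) - 8*(-8)) + (8*4 - (-2)*(-7)) + ((-2)*6 - (-6)*4) + ((-6)*1 - (-3)*6) + ((-3)*(-8) - 4*1)
= 98
Area = |98|/2 = 49

49


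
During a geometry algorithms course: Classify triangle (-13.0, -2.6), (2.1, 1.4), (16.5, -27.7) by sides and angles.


Side lengths squared: AB^2=244.01, BC^2=1054.17, CA^2=1500.26
Sorted: [244.01, 1054.17, 1500.26]
By sides: Scalene, By angles: Obtuse

Scalene, Obtuse


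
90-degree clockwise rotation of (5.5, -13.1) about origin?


90° CW: (x,y) -> (y, -x)
(5.5,-13.1) -> (-13.1, -5.5)

(-13.1, -5.5)


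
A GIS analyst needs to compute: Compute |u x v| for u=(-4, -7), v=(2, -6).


|u x v| = |(-4)*(-6) - (-7)*2|
= |24 - (-14)| = 38

38


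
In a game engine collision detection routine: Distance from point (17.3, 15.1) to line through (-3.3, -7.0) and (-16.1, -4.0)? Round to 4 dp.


|cross product| = 344.68
|line direction| = sqrt(172.84) = 13.1469
Distance = 344.68/sqrt(172.84) = 26.2177

26.2177


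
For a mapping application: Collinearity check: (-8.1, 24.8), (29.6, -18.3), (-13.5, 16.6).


Cross product: (29.6-(-8.1))*(16.6-24.8) - ((-18.3)-24.8)*((-13.5)-(-8.1))
= -541.88

No, not collinear


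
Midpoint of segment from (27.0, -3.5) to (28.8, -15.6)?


M = ((27+28.8)/2, ((-3.5)+(-15.6))/2)
= (27.9, -9.55)

(27.9, -9.55)


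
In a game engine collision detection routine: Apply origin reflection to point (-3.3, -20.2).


Reflection over origin: (x,y) -> (-x,-y)
(-3.3, -20.2) -> (3.3, 20.2)

(3.3, 20.2)


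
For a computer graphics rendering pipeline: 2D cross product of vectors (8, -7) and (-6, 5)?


u x v = u_x*v_y - u_y*v_x = 8*5 - (-7)*(-6)
= 40 - 42 = -2

-2


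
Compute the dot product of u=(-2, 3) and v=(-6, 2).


u . v = u_x*v_x + u_y*v_y = (-2)*(-6) + 3*2
= 12 + 6 = 18

18


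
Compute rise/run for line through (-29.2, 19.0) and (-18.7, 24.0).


slope = (y2-y1)/(x2-x1) = (24-19)/((-18.7)-(-29.2)) = 5/10.5 = 0.4762

0.4762


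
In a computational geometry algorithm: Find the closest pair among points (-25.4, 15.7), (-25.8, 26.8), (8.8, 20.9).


d(P0,P1) = 11.1072, d(P0,P2) = 34.5931, d(P1,P2) = 35.0994
Closest: P0 and P1

Closest pair: (-25.4, 15.7) and (-25.8, 26.8), distance = 11.1072


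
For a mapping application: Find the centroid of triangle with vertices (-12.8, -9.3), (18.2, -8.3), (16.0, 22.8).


Centroid = ((x_A+x_B+x_C)/3, (y_A+y_B+y_C)/3)
= (((-12.8)+18.2+16)/3, ((-9.3)+(-8.3)+22.8)/3)
= (7.1333, 1.7333)

(7.1333, 1.7333)


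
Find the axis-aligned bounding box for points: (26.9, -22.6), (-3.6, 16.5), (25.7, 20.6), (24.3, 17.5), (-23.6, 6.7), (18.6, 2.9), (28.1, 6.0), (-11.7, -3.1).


x range: [-23.6, 28.1]
y range: [-22.6, 20.6]
Bounding box: (-23.6,-22.6) to (28.1,20.6)

(-23.6,-22.6) to (28.1,20.6)


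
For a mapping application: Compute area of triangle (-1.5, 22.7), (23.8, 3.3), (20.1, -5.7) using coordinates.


Area = |x_A(y_B-y_C) + x_B(y_C-y_A) + x_C(y_A-y_B)|/2
= |(-13.5) + (-675.92) + 389.94|/2
= 299.48/2 = 149.74

149.74


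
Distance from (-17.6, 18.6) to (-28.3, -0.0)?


dx=-10.7, dy=-18.6
d^2 = (-10.7)^2 + (-18.6)^2 = 460.45
d = sqrt(460.45) = 21.4581

21.4581


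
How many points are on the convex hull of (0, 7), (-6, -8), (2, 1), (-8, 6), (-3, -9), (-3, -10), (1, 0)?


Convex hull vertices (CCW): (-8, 6), (-6, -8), (-3, -10), (2, 1), (0, 7)
Count = 5

5


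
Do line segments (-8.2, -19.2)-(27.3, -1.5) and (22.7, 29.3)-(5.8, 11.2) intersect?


Cross products: d1=260.36, d2=603.78, d3=1174.82, d4=831.4
d1*d2 < 0 and d3*d4 < 0? no

No, they don't intersect


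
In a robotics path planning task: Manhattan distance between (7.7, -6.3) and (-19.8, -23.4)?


|7.7-(-19.8)| + |(-6.3)-(-23.4)| = 27.5 + 17.1 = 44.6

44.6


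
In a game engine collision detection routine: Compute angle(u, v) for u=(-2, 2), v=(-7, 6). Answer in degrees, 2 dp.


u.v = 26, |u| = sqrt(8) = 2.8284, |v| = sqrt(85) = 9.2195
cos(theta) = u.v/(|u||v|) = 26/sqrt(680) = 0.997054
theta = acos(0.997054) = 4.4 degrees

4.4 degrees


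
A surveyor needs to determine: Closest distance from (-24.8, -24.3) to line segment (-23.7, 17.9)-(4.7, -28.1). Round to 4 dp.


Project P onto AB: t = 0.6535 (clamped to [0,1])
Closest point on segment: (-5.1399, -12.1621)
Distance: 23.1051

23.1051


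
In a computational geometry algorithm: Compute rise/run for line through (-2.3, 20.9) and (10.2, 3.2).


slope = (y2-y1)/(x2-x1) = (3.2-20.9)/(10.2-(-2.3)) = (-17.7)/12.5 = -1.416

-1.416


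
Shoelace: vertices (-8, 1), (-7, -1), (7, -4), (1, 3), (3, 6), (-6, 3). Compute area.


Shoelace sum: ((-8)*(-1) - (-7)*1) + ((-7)*(-4) - 7*(-1)) + (7*3 - 1*(-4)) + (1*6 - 3*3) + (3*3 - (-6)*6) + ((-6)*1 - (-8)*3)
= 135
Area = |135|/2 = 67.5

67.5


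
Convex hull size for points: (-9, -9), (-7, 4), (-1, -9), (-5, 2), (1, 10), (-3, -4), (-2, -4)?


Convex hull vertices (CCW): (-9, -9), (-1, -9), (1, 10), (-7, 4)
Count = 4

4


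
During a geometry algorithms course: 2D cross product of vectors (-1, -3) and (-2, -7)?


u x v = u_x*v_y - u_y*v_x = (-1)*(-7) - (-3)*(-2)
= 7 - 6 = 1

1


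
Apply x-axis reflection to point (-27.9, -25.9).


Reflection over x-axis: (x,y) -> (x,-y)
(-27.9, -25.9) -> (-27.9, 25.9)

(-27.9, 25.9)


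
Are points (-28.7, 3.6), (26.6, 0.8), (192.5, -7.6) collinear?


Cross product: (26.6-(-28.7))*((-7.6)-3.6) - (0.8-3.6)*(192.5-(-28.7))
= 0

Yes, collinear


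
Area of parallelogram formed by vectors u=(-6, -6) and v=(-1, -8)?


|u x v| = |(-6)*(-8) - (-6)*(-1)|
= |48 - 6| = 42

42


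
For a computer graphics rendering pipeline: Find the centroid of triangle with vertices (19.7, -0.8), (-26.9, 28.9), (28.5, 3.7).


Centroid = ((x_A+x_B+x_C)/3, (y_A+y_B+y_C)/3)
= ((19.7+(-26.9)+28.5)/3, ((-0.8)+28.9+3.7)/3)
= (7.1, 10.6)

(7.1, 10.6)


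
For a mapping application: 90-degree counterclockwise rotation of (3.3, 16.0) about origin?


90° CCW: (x,y) -> (-y, x)
(3.3,16) -> (-16, 3.3)

(-16, 3.3)


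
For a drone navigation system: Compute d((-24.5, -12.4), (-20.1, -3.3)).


dx=4.4, dy=9.1
d^2 = 4.4^2 + 9.1^2 = 102.17
d = sqrt(102.17) = 10.1079

10.1079


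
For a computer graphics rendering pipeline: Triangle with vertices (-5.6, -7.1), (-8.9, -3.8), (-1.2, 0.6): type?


Side lengths squared: AB^2=21.78, BC^2=78.65, CA^2=78.65
Sorted: [21.78, 78.65, 78.65]
By sides: Isosceles, By angles: Acute

Isosceles, Acute


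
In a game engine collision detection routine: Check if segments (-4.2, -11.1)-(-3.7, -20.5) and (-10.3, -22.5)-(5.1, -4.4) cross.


Cross products: d1=65.15, d2=-88.66, d3=-63.04, d4=90.77
d1*d2 < 0 and d3*d4 < 0? yes

Yes, they intersect


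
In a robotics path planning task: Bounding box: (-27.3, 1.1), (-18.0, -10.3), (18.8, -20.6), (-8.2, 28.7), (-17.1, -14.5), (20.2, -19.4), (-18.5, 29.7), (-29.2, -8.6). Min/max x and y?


x range: [-29.2, 20.2]
y range: [-20.6, 29.7]
Bounding box: (-29.2,-20.6) to (20.2,29.7)

(-29.2,-20.6) to (20.2,29.7)


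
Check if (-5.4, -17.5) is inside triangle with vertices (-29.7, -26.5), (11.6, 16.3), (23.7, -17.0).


Cross products: AB x AP = -668.34, BC x BP = -975.08, CA x CP = -249.75
All same sign? yes

Yes, inside


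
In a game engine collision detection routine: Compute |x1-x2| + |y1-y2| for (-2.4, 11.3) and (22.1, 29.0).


|(-2.4)-22.1| + |11.3-29| = 24.5 + 17.7 = 42.2

42.2


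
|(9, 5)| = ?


|u| = sqrt(9^2 + 5^2) = sqrt(106) = 10.2956

10.2956


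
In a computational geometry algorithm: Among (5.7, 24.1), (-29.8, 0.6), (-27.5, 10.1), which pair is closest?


d(P0,P1) = 42.5735, d(P0,P2) = 36.0311, d(P1,P2) = 9.7745
Closest: P1 and P2

Closest pair: (-29.8, 0.6) and (-27.5, 10.1), distance = 9.7745


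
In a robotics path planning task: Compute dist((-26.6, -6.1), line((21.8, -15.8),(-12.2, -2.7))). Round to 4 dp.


|cross product| = 304.24
|line direction| = sqrt(1327.61) = 36.4364
Distance = 304.24/sqrt(1327.61) = 8.3499

8.3499


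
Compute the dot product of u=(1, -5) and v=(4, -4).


u . v = u_x*v_x + u_y*v_y = 1*4 + (-5)*(-4)
= 4 + 20 = 24

24


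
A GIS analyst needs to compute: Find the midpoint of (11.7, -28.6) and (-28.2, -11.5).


M = ((11.7+(-28.2))/2, ((-28.6)+(-11.5))/2)
= (-8.25, -20.05)

(-8.25, -20.05)


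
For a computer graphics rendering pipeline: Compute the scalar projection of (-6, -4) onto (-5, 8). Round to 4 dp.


u.v = -2, |v| = sqrt(89) = 9.434
Scalar projection = u.v / |v| = -2 / sqrt(89) = -0.212

-0.212


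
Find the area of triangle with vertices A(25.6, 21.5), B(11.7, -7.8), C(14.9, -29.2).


Area = |x_A(y_B-y_C) + x_B(y_C-y_A) + x_C(y_A-y_B)|/2
= |547.84 + (-593.19) + 436.57|/2
= 391.22/2 = 195.61

195.61


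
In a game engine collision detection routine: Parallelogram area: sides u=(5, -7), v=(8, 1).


|u x v| = |5*1 - (-7)*8|
= |5 - (-56)| = 61

61


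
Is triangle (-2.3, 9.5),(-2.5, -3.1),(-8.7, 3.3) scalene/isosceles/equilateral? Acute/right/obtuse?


Side lengths squared: AB^2=158.8, BC^2=79.4, CA^2=79.4
Sorted: [79.4, 79.4, 158.8]
By sides: Isosceles, By angles: Right

Isosceles, Right


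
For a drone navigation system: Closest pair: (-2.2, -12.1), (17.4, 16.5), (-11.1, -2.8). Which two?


d(P0,P1) = 34.6716, d(P0,P2) = 12.8725, d(P1,P2) = 34.4201
Closest: P0 and P2

Closest pair: (-2.2, -12.1) and (-11.1, -2.8), distance = 12.8725


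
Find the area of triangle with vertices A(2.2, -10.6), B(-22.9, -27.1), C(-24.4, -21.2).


Area = |x_A(y_B-y_C) + x_B(y_C-y_A) + x_C(y_A-y_B)|/2
= |(-12.98) + 242.74 + (-402.6)|/2
= 172.84/2 = 86.42

86.42


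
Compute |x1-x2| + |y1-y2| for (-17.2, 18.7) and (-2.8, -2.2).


|(-17.2)-(-2.8)| + |18.7-(-2.2)| = 14.4 + 20.9 = 35.3

35.3


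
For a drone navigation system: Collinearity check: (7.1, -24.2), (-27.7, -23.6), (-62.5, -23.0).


Cross product: ((-27.7)-7.1)*((-23)-(-24.2)) - ((-23.6)-(-24.2))*((-62.5)-7.1)
= 0

Yes, collinear


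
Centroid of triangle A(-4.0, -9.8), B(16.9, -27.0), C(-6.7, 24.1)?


Centroid = ((x_A+x_B+x_C)/3, (y_A+y_B+y_C)/3)
= (((-4)+16.9+(-6.7))/3, ((-9.8)+(-27)+24.1)/3)
= (2.0667, -4.2333)

(2.0667, -4.2333)


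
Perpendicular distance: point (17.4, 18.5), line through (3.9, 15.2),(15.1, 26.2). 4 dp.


|cross product| = 111.54
|line direction| = sqrt(246.44) = 15.6984
Distance = 111.54/sqrt(246.44) = 7.1052

7.1052


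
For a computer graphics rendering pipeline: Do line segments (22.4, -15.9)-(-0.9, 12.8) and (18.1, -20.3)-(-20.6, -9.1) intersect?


Cross products: d1=-218.44, d2=-1068.17, d3=225.93, d4=1075.66
d1*d2 < 0 and d3*d4 < 0? no

No, they don't intersect


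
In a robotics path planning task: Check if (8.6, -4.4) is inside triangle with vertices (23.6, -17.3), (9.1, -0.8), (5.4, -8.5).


Cross products: AB x AP = 60.45, BC x BP = 9.47, CA x CP = 102.78
All same sign? yes

Yes, inside


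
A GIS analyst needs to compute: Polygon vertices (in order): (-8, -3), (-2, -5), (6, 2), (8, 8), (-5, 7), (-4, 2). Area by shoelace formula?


Shoelace sum: ((-8)*(-5) - (-2)*(-3)) + ((-2)*2 - 6*(-5)) + (6*8 - 8*2) + (8*7 - (-5)*8) + ((-5)*2 - (-4)*7) + ((-4)*(-3) - (-8)*2)
= 234
Area = |234|/2 = 117

117


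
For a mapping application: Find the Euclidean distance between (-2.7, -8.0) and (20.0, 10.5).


dx=22.7, dy=18.5
d^2 = 22.7^2 + 18.5^2 = 857.54
d = sqrt(857.54) = 29.2838

29.2838


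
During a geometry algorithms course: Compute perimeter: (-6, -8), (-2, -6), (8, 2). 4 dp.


Sides: (-6, -8)->(-2, -6): sqrt(20) = 4.472136, (-2, -6)->(8, 2): sqrt(164) = 12.806248, (8, 2)->(-6, -8): sqrt(296) = 17.204651
Sum = 34.483035
Perimeter = 34.483

34.483


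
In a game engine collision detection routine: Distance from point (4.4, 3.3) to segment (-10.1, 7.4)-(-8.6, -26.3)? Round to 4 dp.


Project P onto AB: t = 0.1405 (clamped to [0,1])
Closest point on segment: (-9.8892, 2.664)
Distance: 14.3033

14.3033


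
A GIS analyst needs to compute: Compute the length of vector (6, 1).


|u| = sqrt(6^2 + 1^2) = sqrt(37) = 6.0828

6.0828


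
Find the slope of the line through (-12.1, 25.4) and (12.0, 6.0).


slope = (y2-y1)/(x2-x1) = (6-25.4)/(12-(-12.1)) = (-19.4)/24.1 = -0.805

-0.805


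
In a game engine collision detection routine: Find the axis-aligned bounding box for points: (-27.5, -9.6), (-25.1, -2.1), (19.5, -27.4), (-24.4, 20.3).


x range: [-27.5, 19.5]
y range: [-27.4, 20.3]
Bounding box: (-27.5,-27.4) to (19.5,20.3)

(-27.5,-27.4) to (19.5,20.3)


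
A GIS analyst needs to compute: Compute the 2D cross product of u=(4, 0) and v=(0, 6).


u x v = u_x*v_y - u_y*v_x = 4*6 - 0*0
= 24 - 0 = 24

24


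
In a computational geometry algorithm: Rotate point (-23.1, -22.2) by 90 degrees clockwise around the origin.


90° CW: (x,y) -> (y, -x)
(-23.1,-22.2) -> (-22.2, 23.1)

(-22.2, 23.1)


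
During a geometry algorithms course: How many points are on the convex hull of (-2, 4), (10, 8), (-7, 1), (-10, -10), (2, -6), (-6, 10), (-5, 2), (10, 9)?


Convex hull vertices (CCW): (-10, -10), (2, -6), (10, 8), (10, 9), (-6, 10)
Count = 5

5


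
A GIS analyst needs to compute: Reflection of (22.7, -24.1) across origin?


Reflection over origin: (x,y) -> (-x,-y)
(22.7, -24.1) -> (-22.7, 24.1)

(-22.7, 24.1)


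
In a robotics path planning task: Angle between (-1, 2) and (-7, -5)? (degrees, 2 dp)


u.v = -3, |u| = sqrt(5) = 2.2361, |v| = sqrt(74) = 8.6023
cos(theta) = u.v/(|u||v|) = -3/sqrt(370) = -0.155963
theta = acos(-0.155963) = 98.97 degrees

98.97 degrees


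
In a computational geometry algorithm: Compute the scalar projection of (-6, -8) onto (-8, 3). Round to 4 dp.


u.v = 24, |v| = sqrt(73) = 8.544
Scalar projection = u.v / |v| = 24 / sqrt(73) = 2.809

2.809


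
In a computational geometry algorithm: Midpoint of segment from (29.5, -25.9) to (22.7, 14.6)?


M = ((29.5+22.7)/2, ((-25.9)+14.6)/2)
= (26.1, -5.65)

(26.1, -5.65)


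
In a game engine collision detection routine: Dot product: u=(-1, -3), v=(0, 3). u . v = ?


u . v = u_x*v_x + u_y*v_y = (-1)*0 + (-3)*3
= 0 + (-9) = -9

-9


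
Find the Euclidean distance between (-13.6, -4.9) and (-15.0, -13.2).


dx=-1.4, dy=-8.3
d^2 = (-1.4)^2 + (-8.3)^2 = 70.85
d = sqrt(70.85) = 8.4172

8.4172


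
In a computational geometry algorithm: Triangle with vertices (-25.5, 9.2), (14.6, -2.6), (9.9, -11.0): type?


Side lengths squared: AB^2=1747.25, BC^2=92.65, CA^2=1661.2
Sorted: [92.65, 1661.2, 1747.25]
By sides: Scalene, By angles: Acute

Scalene, Acute


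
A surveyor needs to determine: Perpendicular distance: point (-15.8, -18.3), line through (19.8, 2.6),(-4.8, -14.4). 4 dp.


|cross product| = 91.06
|line direction| = sqrt(894.16) = 29.9025
Distance = 91.06/sqrt(894.16) = 3.0452

3.0452


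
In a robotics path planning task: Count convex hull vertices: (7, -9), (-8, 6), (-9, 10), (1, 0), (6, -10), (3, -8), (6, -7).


Convex hull vertices (CCW): (-9, 10), (-8, 6), (3, -8), (6, -10), (7, -9), (6, -7), (1, 0)
Count = 7

7


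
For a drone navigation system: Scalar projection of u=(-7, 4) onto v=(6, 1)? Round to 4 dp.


u.v = -38, |v| = sqrt(37) = 6.0828
Scalar projection = u.v / |v| = -38 / sqrt(37) = -6.2472

-6.2472


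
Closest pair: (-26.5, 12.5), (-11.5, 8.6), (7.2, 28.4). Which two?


d(P0,P1) = 15.4987, d(P0,P2) = 37.2626, d(P1,P2) = 27.2347
Closest: P0 and P1

Closest pair: (-26.5, 12.5) and (-11.5, 8.6), distance = 15.4987


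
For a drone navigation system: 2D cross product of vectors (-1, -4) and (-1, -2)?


u x v = u_x*v_y - u_y*v_x = (-1)*(-2) - (-4)*(-1)
= 2 - 4 = -2

-2


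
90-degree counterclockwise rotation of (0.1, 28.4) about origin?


90° CCW: (x,y) -> (-y, x)
(0.1,28.4) -> (-28.4, 0.1)

(-28.4, 0.1)


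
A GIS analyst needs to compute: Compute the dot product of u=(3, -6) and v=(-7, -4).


u . v = u_x*v_x + u_y*v_y = 3*(-7) + (-6)*(-4)
= (-21) + 24 = 3

3


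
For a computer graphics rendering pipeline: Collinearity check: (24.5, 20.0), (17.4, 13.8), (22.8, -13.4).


Cross product: (17.4-24.5)*((-13.4)-20) - (13.8-20)*(22.8-24.5)
= 226.6

No, not collinear


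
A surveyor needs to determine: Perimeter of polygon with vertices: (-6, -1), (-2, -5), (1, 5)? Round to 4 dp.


Sides: (-6, -1)->(-2, -5): sqrt(32) = 5.656854, (-2, -5)->(1, 5): sqrt(109) = 10.440307, (1, 5)->(-6, -1): sqrt(85) = 9.219544
Sum = 25.316705
Perimeter = 25.3167

25.3167


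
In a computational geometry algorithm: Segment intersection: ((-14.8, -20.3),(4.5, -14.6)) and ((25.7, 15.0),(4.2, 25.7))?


Cross products: d1=1192.3, d2=863.24, d3=450.44, d4=779.5
d1*d2 < 0 and d3*d4 < 0? no

No, they don't intersect


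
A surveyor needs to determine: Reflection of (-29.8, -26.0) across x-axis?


Reflection over x-axis: (x,y) -> (x,-y)
(-29.8, -26) -> (-29.8, 26)

(-29.8, 26)


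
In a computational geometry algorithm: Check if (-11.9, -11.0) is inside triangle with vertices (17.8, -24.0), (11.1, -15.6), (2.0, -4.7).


Cross products: AB x AP = 162.38, BC x BP = 208.84, CA x CP = -367.81
All same sign? no

No, outside


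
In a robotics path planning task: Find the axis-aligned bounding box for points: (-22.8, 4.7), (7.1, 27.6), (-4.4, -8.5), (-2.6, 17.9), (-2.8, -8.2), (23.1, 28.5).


x range: [-22.8, 23.1]
y range: [-8.5, 28.5]
Bounding box: (-22.8,-8.5) to (23.1,28.5)

(-22.8,-8.5) to (23.1,28.5)


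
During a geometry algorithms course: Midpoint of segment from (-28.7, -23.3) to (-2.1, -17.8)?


M = (((-28.7)+(-2.1))/2, ((-23.3)+(-17.8))/2)
= (-15.4, -20.55)

(-15.4, -20.55)


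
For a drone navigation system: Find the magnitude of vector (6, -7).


|u| = sqrt(6^2 + (-7)^2) = sqrt(85) = 9.2195

9.2195


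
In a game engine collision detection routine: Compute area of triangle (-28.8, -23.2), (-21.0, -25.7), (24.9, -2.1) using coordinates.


Area = |x_A(y_B-y_C) + x_B(y_C-y_A) + x_C(y_A-y_B)|/2
= |679.68 + (-443.1) + 62.25|/2
= 298.83/2 = 149.415

149.415


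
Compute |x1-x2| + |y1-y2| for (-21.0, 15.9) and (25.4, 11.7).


|(-21)-25.4| + |15.9-11.7| = 46.4 + 4.2 = 50.6

50.6


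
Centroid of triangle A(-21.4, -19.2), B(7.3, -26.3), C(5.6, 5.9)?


Centroid = ((x_A+x_B+x_C)/3, (y_A+y_B+y_C)/3)
= (((-21.4)+7.3+5.6)/3, ((-19.2)+(-26.3)+5.9)/3)
= (-2.8333, -13.2)

(-2.8333, -13.2)


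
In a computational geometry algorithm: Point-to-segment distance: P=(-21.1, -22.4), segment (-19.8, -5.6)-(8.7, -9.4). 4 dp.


Project P onto AB: t = 0.0324 (clamped to [0,1])
Closest point on segment: (-18.8764, -5.7231)
Distance: 16.8244

16.8244


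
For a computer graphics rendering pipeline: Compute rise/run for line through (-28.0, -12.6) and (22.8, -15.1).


slope = (y2-y1)/(x2-x1) = ((-15.1)-(-12.6))/(22.8-(-28)) = (-2.5)/50.8 = -0.0492

-0.0492


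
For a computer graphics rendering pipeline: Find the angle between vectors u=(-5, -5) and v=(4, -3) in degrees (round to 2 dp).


u.v = -5, |u| = sqrt(50) = 7.0711, |v| = sqrt(25) = 5
cos(theta) = u.v/(|u||v|) = -5/sqrt(1250) = -0.141421
theta = acos(-0.141421) = 98.13 degrees

98.13 degrees


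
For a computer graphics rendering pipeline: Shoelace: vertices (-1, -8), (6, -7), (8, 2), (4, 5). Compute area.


Shoelace sum: ((-1)*(-7) - 6*(-8)) + (6*2 - 8*(-7)) + (8*5 - 4*2) + (4*(-8) - (-1)*5)
= 128
Area = |128|/2 = 64

64


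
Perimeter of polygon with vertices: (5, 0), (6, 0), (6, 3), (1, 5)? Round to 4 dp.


Sides: (5, 0)->(6, 0): sqrt(1) = 1, (6, 0)->(6, 3): sqrt(9) = 3, (6, 3)->(1, 5): sqrt(29) = 5.385165, (1, 5)->(5, 0): sqrt(41) = 6.403124
Sum = 15.788289
Perimeter = 15.7883

15.7883


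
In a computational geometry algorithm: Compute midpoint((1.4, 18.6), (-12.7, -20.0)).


M = ((1.4+(-12.7))/2, (18.6+(-20))/2)
= (-5.65, -0.7)

(-5.65, -0.7)


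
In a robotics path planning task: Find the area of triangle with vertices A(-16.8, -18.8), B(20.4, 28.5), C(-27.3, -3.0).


Area = |x_A(y_B-y_C) + x_B(y_C-y_A) + x_C(y_A-y_B)|/2
= |(-529.2) + 322.32 + 1291.29|/2
= 1084.41/2 = 542.205

542.205


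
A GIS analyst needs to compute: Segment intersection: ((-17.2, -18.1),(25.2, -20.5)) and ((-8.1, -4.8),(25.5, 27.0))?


Cross products: d1=-157.5, d2=-1586.46, d3=585.76, d4=2014.72
d1*d2 < 0 and d3*d4 < 0? no

No, they don't intersect


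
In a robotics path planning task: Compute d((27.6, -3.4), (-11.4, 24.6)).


dx=-39, dy=28
d^2 = (-39)^2 + 28^2 = 2305
d = sqrt(2305) = 48.0104

48.0104


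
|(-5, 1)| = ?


|u| = sqrt((-5)^2 + 1^2) = sqrt(26) = 5.099

5.099


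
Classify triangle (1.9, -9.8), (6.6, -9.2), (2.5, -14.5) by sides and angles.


Side lengths squared: AB^2=22.45, BC^2=44.9, CA^2=22.45
Sorted: [22.45, 22.45, 44.9]
By sides: Isosceles, By angles: Right

Isosceles, Right


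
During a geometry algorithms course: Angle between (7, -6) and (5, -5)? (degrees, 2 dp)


u.v = 65, |u| = sqrt(85) = 9.2195, |v| = sqrt(50) = 7.0711
cos(theta) = u.v/(|u||v|) = 65/sqrt(4250) = 0.997054
theta = acos(0.997054) = 4.4 degrees

4.4 degrees


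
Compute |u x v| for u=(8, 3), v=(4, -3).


|u x v| = |8*(-3) - 3*4|
= |(-24) - 12| = 36

36


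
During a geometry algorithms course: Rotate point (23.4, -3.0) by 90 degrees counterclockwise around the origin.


90° CCW: (x,y) -> (-y, x)
(23.4,-3) -> (3, 23.4)

(3, 23.4)


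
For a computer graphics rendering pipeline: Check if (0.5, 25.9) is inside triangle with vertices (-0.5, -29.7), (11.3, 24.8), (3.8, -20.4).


Cross products: AB x AP = 601.58, BC x BP = -496.41, CA x CP = -229.78
All same sign? no

No, outside


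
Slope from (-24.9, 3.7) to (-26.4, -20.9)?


slope = (y2-y1)/(x2-x1) = ((-20.9)-3.7)/((-26.4)-(-24.9)) = (-24.6)/(-1.5) = 16.4

16.4


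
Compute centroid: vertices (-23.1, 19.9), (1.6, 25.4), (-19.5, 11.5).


Centroid = ((x_A+x_B+x_C)/3, (y_A+y_B+y_C)/3)
= (((-23.1)+1.6+(-19.5))/3, (19.9+25.4+11.5)/3)
= (-13.6667, 18.9333)

(-13.6667, 18.9333)


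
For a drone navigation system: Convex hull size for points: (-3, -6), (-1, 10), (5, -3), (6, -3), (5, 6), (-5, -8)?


Convex hull vertices (CCW): (-5, -8), (6, -3), (5, 6), (-1, 10)
Count = 4

4


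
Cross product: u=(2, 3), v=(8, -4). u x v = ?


u x v = u_x*v_y - u_y*v_x = 2*(-4) - 3*8
= (-8) - 24 = -32

-32


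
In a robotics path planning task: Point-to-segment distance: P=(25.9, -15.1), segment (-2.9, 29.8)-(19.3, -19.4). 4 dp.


Project P onto AB: t = 0.9777 (clamped to [0,1])
Closest point on segment: (18.8044, -18.3017)
Distance: 7.7845

7.7845


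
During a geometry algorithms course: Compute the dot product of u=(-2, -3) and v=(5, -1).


u . v = u_x*v_x + u_y*v_y = (-2)*5 + (-3)*(-1)
= (-10) + 3 = -7

-7


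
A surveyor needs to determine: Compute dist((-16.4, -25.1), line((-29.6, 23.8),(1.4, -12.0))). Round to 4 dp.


|cross product| = 1043.34
|line direction| = sqrt(2242.64) = 47.3565
Distance = 1043.34/sqrt(2242.64) = 22.0316

22.0316


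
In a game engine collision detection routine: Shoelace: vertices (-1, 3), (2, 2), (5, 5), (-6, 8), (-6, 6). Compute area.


Shoelace sum: ((-1)*2 - 2*3) + (2*5 - 5*2) + (5*8 - (-6)*5) + ((-6)*6 - (-6)*8) + ((-6)*3 - (-1)*6)
= 62
Area = |62|/2 = 31

31


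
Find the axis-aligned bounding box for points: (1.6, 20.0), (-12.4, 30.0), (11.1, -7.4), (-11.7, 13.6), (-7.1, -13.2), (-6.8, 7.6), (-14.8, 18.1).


x range: [-14.8, 11.1]
y range: [-13.2, 30]
Bounding box: (-14.8,-13.2) to (11.1,30)

(-14.8,-13.2) to (11.1,30)


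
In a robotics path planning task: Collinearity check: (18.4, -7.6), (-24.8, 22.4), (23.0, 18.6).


Cross product: ((-24.8)-18.4)*(18.6-(-7.6)) - (22.4-(-7.6))*(23-18.4)
= -1269.84

No, not collinear


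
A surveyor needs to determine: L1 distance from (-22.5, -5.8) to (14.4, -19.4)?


|(-22.5)-14.4| + |(-5.8)-(-19.4)| = 36.9 + 13.6 = 50.5

50.5


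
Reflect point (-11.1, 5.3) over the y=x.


Reflection over y=x: (x,y) -> (y,x)
(-11.1, 5.3) -> (5.3, -11.1)

(5.3, -11.1)


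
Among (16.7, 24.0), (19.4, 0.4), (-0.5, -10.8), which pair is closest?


d(P0,P1) = 23.7539, d(P0,P2) = 38.8186, d(P1,P2) = 22.8353
Closest: P1 and P2

Closest pair: (19.4, 0.4) and (-0.5, -10.8), distance = 22.8353


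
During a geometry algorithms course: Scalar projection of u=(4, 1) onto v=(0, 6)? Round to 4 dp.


u.v = 6, |v| = sqrt(36) = 6
Scalar projection = u.v / |v| = 6 / sqrt(36) = 1

1


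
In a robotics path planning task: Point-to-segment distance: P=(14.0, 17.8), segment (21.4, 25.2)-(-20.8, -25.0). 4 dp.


Project P onto AB: t = 0.159 (clamped to [0,1])
Closest point on segment: (14.691, 17.2191)
Distance: 0.9027

0.9027


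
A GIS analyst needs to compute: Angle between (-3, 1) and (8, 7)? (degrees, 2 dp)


u.v = -17, |u| = sqrt(10) = 3.1623, |v| = sqrt(113) = 10.6301
cos(theta) = u.v/(|u||v|) = -17/sqrt(1130) = -0.505719
theta = acos(-0.505719) = 120.38 degrees

120.38 degrees


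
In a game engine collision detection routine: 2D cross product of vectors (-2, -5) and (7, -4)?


u x v = u_x*v_y - u_y*v_x = (-2)*(-4) - (-5)*7
= 8 - (-35) = 43

43


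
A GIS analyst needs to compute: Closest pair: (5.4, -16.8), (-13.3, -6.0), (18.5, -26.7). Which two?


d(P0,P1) = 21.5947, d(P0,P2) = 16.4201, d(P1,P2) = 37.9438
Closest: P0 and P2

Closest pair: (5.4, -16.8) and (18.5, -26.7), distance = 16.4201


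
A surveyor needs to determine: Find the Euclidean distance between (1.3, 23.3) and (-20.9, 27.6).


dx=-22.2, dy=4.3
d^2 = (-22.2)^2 + 4.3^2 = 511.33
d = sqrt(511.33) = 22.6126

22.6126


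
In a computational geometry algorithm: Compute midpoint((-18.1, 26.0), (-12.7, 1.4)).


M = (((-18.1)+(-12.7))/2, (26+1.4)/2)
= (-15.4, 13.7)

(-15.4, 13.7)


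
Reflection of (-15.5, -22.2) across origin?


Reflection over origin: (x,y) -> (-x,-y)
(-15.5, -22.2) -> (15.5, 22.2)

(15.5, 22.2)


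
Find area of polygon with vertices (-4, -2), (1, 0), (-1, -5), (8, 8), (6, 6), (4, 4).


Shoelace sum: ((-4)*0 - 1*(-2)) + (1*(-5) - (-1)*0) + ((-1)*8 - 8*(-5)) + (8*6 - 6*8) + (6*4 - 4*6) + (4*(-2) - (-4)*4)
= 37
Area = |37|/2 = 18.5

18.5


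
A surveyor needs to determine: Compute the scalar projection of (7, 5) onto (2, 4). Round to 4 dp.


u.v = 34, |v| = sqrt(20) = 4.4721
Scalar projection = u.v / |v| = 34 / sqrt(20) = 7.6026

7.6026


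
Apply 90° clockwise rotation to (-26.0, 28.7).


90° CW: (x,y) -> (y, -x)
(-26,28.7) -> (28.7, 26)

(28.7, 26)


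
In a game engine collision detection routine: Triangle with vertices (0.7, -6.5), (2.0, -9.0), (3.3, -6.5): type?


Side lengths squared: AB^2=7.94, BC^2=7.94, CA^2=6.76
Sorted: [6.76, 7.94, 7.94]
By sides: Isosceles, By angles: Acute

Isosceles, Acute


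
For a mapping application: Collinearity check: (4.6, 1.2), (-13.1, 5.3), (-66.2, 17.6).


Cross product: ((-13.1)-4.6)*(17.6-1.2) - (5.3-1.2)*((-66.2)-4.6)
= 0

Yes, collinear


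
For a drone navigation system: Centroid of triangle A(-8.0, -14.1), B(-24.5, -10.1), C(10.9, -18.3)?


Centroid = ((x_A+x_B+x_C)/3, (y_A+y_B+y_C)/3)
= (((-8)+(-24.5)+10.9)/3, ((-14.1)+(-10.1)+(-18.3))/3)
= (-7.2, -14.1667)

(-7.2, -14.1667)


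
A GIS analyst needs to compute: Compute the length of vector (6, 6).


|u| = sqrt(6^2 + 6^2) = sqrt(72) = 8.4853

8.4853


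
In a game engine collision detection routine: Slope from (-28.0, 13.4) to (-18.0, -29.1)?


slope = (y2-y1)/(x2-x1) = ((-29.1)-13.4)/((-18)-(-28)) = (-42.5)/10 = -4.25

-4.25


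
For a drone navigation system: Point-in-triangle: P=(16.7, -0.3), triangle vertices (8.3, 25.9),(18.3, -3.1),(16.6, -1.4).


Cross products: AB x AP = -18.4, BC x BP = -2.04, CA x CP = -11.86
All same sign? yes

Yes, inside


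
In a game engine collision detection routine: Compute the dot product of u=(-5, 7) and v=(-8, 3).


u . v = u_x*v_x + u_y*v_y = (-5)*(-8) + 7*3
= 40 + 21 = 61

61


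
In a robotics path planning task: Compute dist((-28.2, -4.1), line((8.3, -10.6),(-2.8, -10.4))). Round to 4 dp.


|cross product| = 64.85
|line direction| = sqrt(123.25) = 11.1018
Distance = 64.85/sqrt(123.25) = 5.8414

5.8414


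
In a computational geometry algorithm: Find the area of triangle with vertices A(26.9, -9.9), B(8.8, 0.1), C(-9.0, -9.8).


Area = |x_A(y_B-y_C) + x_B(y_C-y_A) + x_C(y_A-y_B)|/2
= |266.31 + 0.88 + 90|/2
= 357.19/2 = 178.595

178.595


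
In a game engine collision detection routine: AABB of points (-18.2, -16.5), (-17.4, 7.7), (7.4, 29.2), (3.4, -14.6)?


x range: [-18.2, 7.4]
y range: [-16.5, 29.2]
Bounding box: (-18.2,-16.5) to (7.4,29.2)

(-18.2,-16.5) to (7.4,29.2)


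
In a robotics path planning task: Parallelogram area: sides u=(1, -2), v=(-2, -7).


|u x v| = |1*(-7) - (-2)*(-2)|
= |(-7) - 4| = 11

11


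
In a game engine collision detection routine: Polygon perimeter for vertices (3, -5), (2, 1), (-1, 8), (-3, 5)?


Sides: (3, -5)->(2, 1): sqrt(37) = 6.082763, (2, 1)->(-1, 8): sqrt(58) = 7.615773, (-1, 8)->(-3, 5): sqrt(13) = 3.605551, (-3, 5)->(3, -5): sqrt(136) = 11.661904
Sum = 28.965991
Perimeter = 28.966

28.966


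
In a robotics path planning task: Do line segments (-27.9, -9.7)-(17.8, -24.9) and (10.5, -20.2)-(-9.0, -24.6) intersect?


Cross products: d1=-373.71, d2=123.77, d3=103.83, d4=-393.65
d1*d2 < 0 and d3*d4 < 0? yes

Yes, they intersect


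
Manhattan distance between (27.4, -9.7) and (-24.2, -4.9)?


|27.4-(-24.2)| + |(-9.7)-(-4.9)| = 51.6 + 4.8 = 56.4

56.4


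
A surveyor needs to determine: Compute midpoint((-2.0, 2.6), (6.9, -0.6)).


M = (((-2)+6.9)/2, (2.6+(-0.6))/2)
= (2.45, 1)

(2.45, 1)


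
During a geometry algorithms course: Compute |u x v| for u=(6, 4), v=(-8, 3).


|u x v| = |6*3 - 4*(-8)|
= |18 - (-32)| = 50

50


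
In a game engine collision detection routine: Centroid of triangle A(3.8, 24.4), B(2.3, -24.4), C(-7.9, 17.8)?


Centroid = ((x_A+x_B+x_C)/3, (y_A+y_B+y_C)/3)
= ((3.8+2.3+(-7.9))/3, (24.4+(-24.4)+17.8)/3)
= (-0.6, 5.9333)

(-0.6, 5.9333)


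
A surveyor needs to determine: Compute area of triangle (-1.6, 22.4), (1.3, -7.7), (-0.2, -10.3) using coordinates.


Area = |x_A(y_B-y_C) + x_B(y_C-y_A) + x_C(y_A-y_B)|/2
= |(-4.16) + (-42.51) + (-6.02)|/2
= 52.69/2 = 26.345

26.345


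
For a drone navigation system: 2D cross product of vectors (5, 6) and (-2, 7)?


u x v = u_x*v_y - u_y*v_x = 5*7 - 6*(-2)
= 35 - (-12) = 47

47


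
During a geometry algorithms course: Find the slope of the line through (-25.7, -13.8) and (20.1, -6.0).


slope = (y2-y1)/(x2-x1) = ((-6)-(-13.8))/(20.1-(-25.7)) = 7.8/45.8 = 0.1703

0.1703


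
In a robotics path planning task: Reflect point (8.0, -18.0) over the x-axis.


Reflection over x-axis: (x,y) -> (x,-y)
(8, -18) -> (8, 18)

(8, 18)


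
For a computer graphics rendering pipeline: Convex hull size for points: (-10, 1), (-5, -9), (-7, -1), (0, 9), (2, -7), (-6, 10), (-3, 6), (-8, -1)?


Convex hull vertices (CCW): (-10, 1), (-5, -9), (2, -7), (0, 9), (-6, 10)
Count = 5

5


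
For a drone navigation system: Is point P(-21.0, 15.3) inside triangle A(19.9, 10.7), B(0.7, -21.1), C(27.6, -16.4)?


Cross products: AB x AP = -1388.94, BC x BP = 1081.15, CA x CP = 1072.97
All same sign? no

No, outside


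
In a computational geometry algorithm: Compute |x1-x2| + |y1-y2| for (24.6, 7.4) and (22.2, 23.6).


|24.6-22.2| + |7.4-23.6| = 2.4 + 16.2 = 18.6

18.6


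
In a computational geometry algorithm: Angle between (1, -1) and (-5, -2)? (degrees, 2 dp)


u.v = -3, |u| = sqrt(2) = 1.4142, |v| = sqrt(29) = 5.3852
cos(theta) = u.v/(|u||v|) = -3/sqrt(58) = -0.393919
theta = acos(-0.393919) = 113.2 degrees

113.2 degrees


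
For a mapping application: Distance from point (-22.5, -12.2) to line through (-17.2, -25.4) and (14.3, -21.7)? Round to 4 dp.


|cross product| = 435.41
|line direction| = sqrt(1005.94) = 31.7166
Distance = 435.41/sqrt(1005.94) = 13.7282

13.7282


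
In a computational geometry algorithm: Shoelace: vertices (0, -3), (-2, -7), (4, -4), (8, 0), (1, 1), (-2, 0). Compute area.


Shoelace sum: (0*(-7) - (-2)*(-3)) + ((-2)*(-4) - 4*(-7)) + (4*0 - 8*(-4)) + (8*1 - 1*0) + (1*0 - (-2)*1) + ((-2)*(-3) - 0*0)
= 78
Area = |78|/2 = 39

39


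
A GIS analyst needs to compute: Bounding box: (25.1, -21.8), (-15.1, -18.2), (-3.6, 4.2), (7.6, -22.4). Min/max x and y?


x range: [-15.1, 25.1]
y range: [-22.4, 4.2]
Bounding box: (-15.1,-22.4) to (25.1,4.2)

(-15.1,-22.4) to (25.1,4.2)


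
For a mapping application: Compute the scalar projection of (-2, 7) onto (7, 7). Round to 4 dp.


u.v = 35, |v| = sqrt(98) = 9.8995
Scalar projection = u.v / |v| = 35 / sqrt(98) = 3.5355

3.5355


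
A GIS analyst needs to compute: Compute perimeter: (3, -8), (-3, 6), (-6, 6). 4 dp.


Sides: (3, -8)->(-3, 6): sqrt(232) = 15.231546, (-3, 6)->(-6, 6): sqrt(9) = 3, (-6, 6)->(3, -8): sqrt(277) = 16.643317
Sum = 34.874863
Perimeter = 34.8749

34.8749


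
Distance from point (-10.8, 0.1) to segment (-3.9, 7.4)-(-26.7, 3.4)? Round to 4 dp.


Project P onto AB: t = 0.3481 (clamped to [0,1])
Closest point on segment: (-11.8364, 6.0076)
Distance: 5.9979

5.9979


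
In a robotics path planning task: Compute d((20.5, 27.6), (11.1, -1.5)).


dx=-9.4, dy=-29.1
d^2 = (-9.4)^2 + (-29.1)^2 = 935.17
d = sqrt(935.17) = 30.5805

30.5805


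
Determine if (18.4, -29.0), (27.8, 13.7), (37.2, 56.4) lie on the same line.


Cross product: (27.8-18.4)*(56.4-(-29)) - (13.7-(-29))*(37.2-18.4)
= 0

Yes, collinear


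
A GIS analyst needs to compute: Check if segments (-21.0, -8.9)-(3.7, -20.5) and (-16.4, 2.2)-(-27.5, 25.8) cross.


Cross products: d1=231.77, d2=-222.39, d3=327.53, d4=781.69
d1*d2 < 0 and d3*d4 < 0? no

No, they don't intersect


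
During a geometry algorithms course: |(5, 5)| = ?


|u| = sqrt(5^2 + 5^2) = sqrt(50) = 7.0711

7.0711


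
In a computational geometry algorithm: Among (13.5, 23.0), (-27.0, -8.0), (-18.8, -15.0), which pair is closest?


d(P0,P1) = 51.0025, d(P0,P2) = 49.8727, d(P1,P2) = 10.7815
Closest: P1 and P2

Closest pair: (-27.0, -8.0) and (-18.8, -15.0), distance = 10.7815
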